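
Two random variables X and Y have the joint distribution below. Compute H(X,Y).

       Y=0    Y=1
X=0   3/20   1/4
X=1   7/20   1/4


H(X,Y) = -Σ p(x,y) log₂ p(x,y)
  p(0,0)=3/20: -0.1500 × log₂(0.1500) = 0.4105
  p(0,1)=1/4: -0.2500 × log₂(0.2500) = 0.5000
  p(1,0)=7/20: -0.3500 × log₂(0.3500) = 0.5301
  p(1,1)=1/4: -0.2500 × log₂(0.2500) = 0.5000
H(X,Y) = 1.9406 bits


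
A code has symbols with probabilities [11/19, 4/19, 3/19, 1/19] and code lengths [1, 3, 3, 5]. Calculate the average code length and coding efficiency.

Average length L = Σ p_i × l_i = 1.9474 bits
Entropy H = 1.5738 bits
Efficiency η = H/L × 100% = 80.82%


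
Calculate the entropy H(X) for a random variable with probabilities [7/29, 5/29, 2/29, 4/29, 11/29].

H(X) = -Σ p(x) log₂ p(x)
  -7/29 × log₂(7/29) = 0.4950
  -5/29 × log₂(5/29) = 0.4373
  -2/29 × log₂(2/29) = 0.2661
  -4/29 × log₂(4/29) = 0.3942
  -11/29 × log₂(11/29) = 0.5305
H(X) = 2.1230 bits


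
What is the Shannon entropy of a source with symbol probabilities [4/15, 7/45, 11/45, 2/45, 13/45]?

H(X) = -Σ p(x) log₂ p(x)
  -4/15 × log₂(4/15) = 0.5085
  -7/45 × log₂(7/45) = 0.4176
  -11/45 × log₂(11/45) = 0.4968
  -2/45 × log₂(2/45) = 0.1996
  -13/45 × log₂(13/45) = 0.5175
H(X) = 2.1401 bits


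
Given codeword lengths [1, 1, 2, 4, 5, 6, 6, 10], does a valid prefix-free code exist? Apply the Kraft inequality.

Kraft inequality: Σ 2^(-l_i) ≤ 1 for prefix-free code
Calculating: 2^(-1) + 2^(-1) + 2^(-2) + 2^(-4) + 2^(-5) + 2^(-6) + 2^(-6) + 2^(-10)
= 0.5 + 0.5 + 0.25 + 0.0625 + 0.03125 + 0.015625 + 0.015625 + 0.0009765625
= 1.3760
Since 1.3760 > 1, prefix-free code does not exist


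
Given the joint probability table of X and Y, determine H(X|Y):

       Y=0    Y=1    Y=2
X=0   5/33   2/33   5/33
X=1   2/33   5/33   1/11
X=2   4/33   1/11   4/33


H(X|Y) = Σ_y p(y) H(X|Y=y)
  p(Y=0) = 1/3, H(X|Y=0) = 1.4949
  p(Y=1) = 10/33, H(X|Y=1) = 1.4855
  p(Y=2) = 4/11, H(X|Y=2) = 1.5546
H(X|Y) = 0.3333×1.4949 + 0.3030×1.4855 + 0.3636×1.5546 = 1.5138 bits


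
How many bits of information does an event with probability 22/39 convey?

Information content I(x) = -log₂(p(x))
I = -log₂(22/39) = -log₂(0.5641)
I = 0.8260 bits


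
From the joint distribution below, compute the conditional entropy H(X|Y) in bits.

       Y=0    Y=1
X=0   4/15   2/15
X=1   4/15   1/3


H(X|Y) = Σ_y p(y) H(X|Y=y)
  p(Y=0) = 8/15, H(X|Y=0) = 1.0000
  p(Y=1) = 7/15, H(X|Y=1) = 0.8631
H(X|Y) = 0.5333×1.0000 + 0.4667×0.8631 = 0.9361 bits


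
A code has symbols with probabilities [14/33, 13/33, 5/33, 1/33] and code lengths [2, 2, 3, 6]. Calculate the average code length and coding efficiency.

Average length L = Σ p_i × l_i = 2.2727 bits
Entropy H = 1.6196 bits
Efficiency η = H/L × 100% = 71.26%


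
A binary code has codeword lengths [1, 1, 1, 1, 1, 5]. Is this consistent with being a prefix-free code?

Kraft inequality: Σ 2^(-l_i) ≤ 1 for prefix-free code
Calculating: 2^(-1) + 2^(-1) + 2^(-1) + 2^(-1) + 2^(-1) + 2^(-5)
= 0.5 + 0.5 + 0.5 + 0.5 + 0.5 + 0.03125
= 2.5312
Since 2.5312 > 1, prefix-free code does not exist


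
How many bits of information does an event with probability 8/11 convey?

Information content I(x) = -log₂(p(x))
I = -log₂(8/11) = -log₂(0.7273)
I = 0.4594 bits


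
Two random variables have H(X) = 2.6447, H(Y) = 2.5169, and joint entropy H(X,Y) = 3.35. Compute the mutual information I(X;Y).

I(X;Y) = H(X) + H(Y) - H(X,Y)
I(X;Y) = 2.6447 + 2.5169 - 3.35 = 1.8116 bits


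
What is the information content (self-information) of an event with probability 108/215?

Information content I(x) = -log₂(p(x))
I = -log₂(108/215) = -log₂(0.5023)
I = 0.9933 bits


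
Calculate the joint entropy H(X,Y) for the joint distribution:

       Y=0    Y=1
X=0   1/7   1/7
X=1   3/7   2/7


H(X,Y) = -Σ p(x,y) log₂ p(x,y)
  p(0,0)=1/7: -0.1429 × log₂(0.1429) = 0.4011
  p(0,1)=1/7: -0.1429 × log₂(0.1429) = 0.4011
  p(1,0)=3/7: -0.4286 × log₂(0.4286) = 0.5239
  p(1,1)=2/7: -0.2857 × log₂(0.2857) = 0.5164
H(X,Y) = 1.8424 bits


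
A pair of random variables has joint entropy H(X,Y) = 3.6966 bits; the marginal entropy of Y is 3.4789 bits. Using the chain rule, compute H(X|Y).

Chain rule: H(X,Y) = H(X|Y) + H(Y)
H(X|Y) = H(X,Y) - H(Y) = 3.6966 - 3.4789 = 0.2177 bits


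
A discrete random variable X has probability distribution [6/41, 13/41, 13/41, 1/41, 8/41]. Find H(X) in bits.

H(X) = -Σ p(x) log₂ p(x)
  -6/41 × log₂(6/41) = 0.4057
  -13/41 × log₂(13/41) = 0.5254
  -13/41 × log₂(13/41) = 0.5254
  -1/41 × log₂(1/41) = 0.1307
  -8/41 × log₂(8/41) = 0.4600
H(X) = 2.0473 bits


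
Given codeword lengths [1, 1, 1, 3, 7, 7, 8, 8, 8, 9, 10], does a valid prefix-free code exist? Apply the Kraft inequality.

Kraft inequality: Σ 2^(-l_i) ≤ 1 for prefix-free code
Calculating: 2^(-1) + 2^(-1) + 2^(-1) + 2^(-3) + 2^(-7) + 2^(-7) + 2^(-8) + 2^(-8) + 2^(-8) + 2^(-9) + 2^(-10)
= 0.5 + 0.5 + 0.5 + 0.125 + 0.0078125 + 0.0078125 + 0.00390625 + 0.00390625 + 0.00390625 + 0.001953125 + 0.0009765625
= 1.6553
Since 1.6553 > 1, prefix-free code does not exist


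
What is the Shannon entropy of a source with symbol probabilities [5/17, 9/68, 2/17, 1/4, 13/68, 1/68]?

H(X) = -Σ p(x) log₂ p(x)
  -5/17 × log₂(5/17) = 0.5193
  -9/68 × log₂(9/68) = 0.3861
  -2/17 × log₂(2/17) = 0.3632
  -1/4 × log₂(1/4) = 0.5000
  -13/68 × log₂(13/68) = 0.4563
  -1/68 × log₂(1/68) = 0.0895
H(X) = 2.3145 bits


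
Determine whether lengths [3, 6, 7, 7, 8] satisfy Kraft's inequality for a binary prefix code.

Kraft inequality: Σ 2^(-l_i) ≤ 1 for prefix-free code
Calculating: 2^(-3) + 2^(-6) + 2^(-7) + 2^(-7) + 2^(-8)
= 0.125 + 0.015625 + 0.0078125 + 0.0078125 + 0.00390625
= 0.1602
Since 0.1602 ≤ 1, prefix-free code exists


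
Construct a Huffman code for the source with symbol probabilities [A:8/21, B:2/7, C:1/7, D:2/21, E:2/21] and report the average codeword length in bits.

Huffman tree construction:
Combine smallest probabilities repeatedly
Resulting codes:
  A: 0 (length 1)
  B: 10 (length 2)
  C: 110 (length 3)
  D: 1110 (length 4)
  E: 1111 (length 4)
Average length = Σ p(s) × length(s) = 2.1429 bits


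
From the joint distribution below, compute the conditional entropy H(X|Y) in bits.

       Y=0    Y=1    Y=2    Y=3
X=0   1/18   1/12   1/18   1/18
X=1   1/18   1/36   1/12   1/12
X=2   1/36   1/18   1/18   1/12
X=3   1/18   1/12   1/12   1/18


H(X|Y) = Σ_y p(y) H(X|Y=y)
  p(Y=0) = 7/36, H(X|Y=0) = 1.9502
  p(Y=1) = 1/4, H(X|Y=1) = 1.8911
  p(Y=2) = 5/18, H(X|Y=2) = 1.9710
  p(Y=3) = 5/18, H(X|Y=3) = 1.9710
H(X|Y) = 0.1944×1.9502 + 0.2500×1.8911 + 0.2778×1.9710 + 0.2778×1.9710 = 1.9469 bits


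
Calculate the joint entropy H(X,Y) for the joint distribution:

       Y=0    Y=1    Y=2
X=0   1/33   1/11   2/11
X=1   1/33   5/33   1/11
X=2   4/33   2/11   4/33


H(X,Y) = -Σ p(x,y) log₂ p(x,y)
  p(0,0)=1/33: -0.0303 × log₂(0.0303) = 0.1529
  p(0,1)=1/11: -0.0909 × log₂(0.0909) = 0.3145
  p(0,2)=2/11: -0.1818 × log₂(0.1818) = 0.4472
  p(1,0)=1/33: -0.0303 × log₂(0.0303) = 0.1529
  p(1,1)=5/33: -0.1515 × log₂(0.1515) = 0.4125
  p(1,2)=1/11: -0.0909 × log₂(0.0909) = 0.3145
  p(2,0)=4/33: -0.1212 × log₂(0.1212) = 0.3690
  p(2,1)=2/11: -0.1818 × log₂(0.1818) = 0.4472
  p(2,2)=4/33: -0.1212 × log₂(0.1212) = 0.3690
H(X,Y) = 2.9796 bits


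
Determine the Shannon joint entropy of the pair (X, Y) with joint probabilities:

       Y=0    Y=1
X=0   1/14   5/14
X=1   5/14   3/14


H(X,Y) = -Σ p(x,y) log₂ p(x,y)
  p(0,0)=1/14: -0.0714 × log₂(0.0714) = 0.2720
  p(0,1)=5/14: -0.3571 × log₂(0.3571) = 0.5305
  p(1,0)=5/14: -0.3571 × log₂(0.3571) = 0.5305
  p(1,1)=3/14: -0.2143 × log₂(0.2143) = 0.4762
H(X,Y) = 1.8092 bits


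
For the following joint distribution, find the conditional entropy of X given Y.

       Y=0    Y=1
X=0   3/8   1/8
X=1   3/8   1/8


H(X|Y) = Σ_y p(y) H(X|Y=y)
  p(Y=0) = 3/4, H(X|Y=0) = 1.0000
  p(Y=1) = 1/4, H(X|Y=1) = 1.0000
H(X|Y) = 0.7500×1.0000 + 0.2500×1.0000 = 1.0000 bits


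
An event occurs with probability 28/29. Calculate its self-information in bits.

Information content I(x) = -log₂(p(x))
I = -log₂(28/29) = -log₂(0.9655)
I = 0.0506 bits


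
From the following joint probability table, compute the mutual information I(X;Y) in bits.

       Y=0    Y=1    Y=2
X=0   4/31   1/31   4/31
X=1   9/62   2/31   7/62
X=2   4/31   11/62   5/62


H(X) = 1.5746, H(Y) = 1.5667, H(X,Y) = 3.0535
I(X;Y) = H(X) + H(Y) - H(X,Y) = 0.0878 bits


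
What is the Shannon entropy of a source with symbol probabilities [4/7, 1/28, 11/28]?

H(X) = -Σ p(x) log₂ p(x)
  -4/7 × log₂(4/7) = 0.4613
  -1/28 × log₂(1/28) = 0.1717
  -11/28 × log₂(11/28) = 0.5295
H(X) = 1.1626 bits


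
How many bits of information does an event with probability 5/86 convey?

Information content I(x) = -log₂(p(x))
I = -log₂(5/86) = -log₂(0.0581)
I = 4.1043 bits


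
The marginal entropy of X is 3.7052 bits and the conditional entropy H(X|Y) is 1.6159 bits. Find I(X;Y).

I(X;Y) = H(X) - H(X|Y)
I(X;Y) = 3.7052 - 1.6159 = 2.0893 bits


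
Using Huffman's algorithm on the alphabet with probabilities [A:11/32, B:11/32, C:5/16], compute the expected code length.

Huffman tree construction:
Combine smallest probabilities repeatedly
Resulting codes:
  A: 11 (length 2)
  B: 0 (length 1)
  C: 10 (length 2)
Average length = Σ p(s) × length(s) = 1.6562 bits


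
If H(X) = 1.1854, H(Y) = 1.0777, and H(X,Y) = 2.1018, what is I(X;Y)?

I(X;Y) = H(X) + H(Y) - H(X,Y)
I(X;Y) = 1.1854 + 1.0777 - 2.1018 = 0.1613 bits


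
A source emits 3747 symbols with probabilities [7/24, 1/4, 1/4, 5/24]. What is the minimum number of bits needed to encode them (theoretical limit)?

Entropy H = 1.9899 bits/symbol
Minimum bits = H × n = 1.9899 × 3747
= 7456.28 bits


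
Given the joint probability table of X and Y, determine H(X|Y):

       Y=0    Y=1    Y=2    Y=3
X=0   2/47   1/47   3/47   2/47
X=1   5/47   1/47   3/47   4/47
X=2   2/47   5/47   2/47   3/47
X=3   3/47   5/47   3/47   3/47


H(X|Y) = Σ_y p(y) H(X|Y=y)
  p(Y=0) = 12/47, H(X|Y=0) = 1.8879
  p(Y=1) = 12/47, H(X|Y=1) = 1.6500
  p(Y=2) = 11/47, H(X|Y=2) = 1.9808
  p(Y=3) = 12/47, H(X|Y=3) = 1.9591
H(X|Y) = 0.2553×1.8879 + 0.2553×1.6500 + 0.2340×1.9808 + 0.2553×1.9591 = 1.8671 bits


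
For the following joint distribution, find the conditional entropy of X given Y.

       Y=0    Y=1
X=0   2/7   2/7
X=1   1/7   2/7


H(X|Y) = Σ_y p(y) H(X|Y=y)
  p(Y=0) = 3/7, H(X|Y=0) = 0.9183
  p(Y=1) = 4/7, H(X|Y=1) = 1.0000
H(X|Y) = 0.4286×0.9183 + 0.5714×1.0000 = 0.9650 bits


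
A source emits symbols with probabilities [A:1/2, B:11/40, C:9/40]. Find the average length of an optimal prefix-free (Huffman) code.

Huffman tree construction:
Combine smallest probabilities repeatedly
Resulting codes:
  A: 0 (length 1)
  B: 11 (length 2)
  C: 10 (length 2)
Average length = Σ p(s) × length(s) = 1.5000 bits


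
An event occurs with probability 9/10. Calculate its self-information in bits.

Information content I(x) = -log₂(p(x))
I = -log₂(9/10) = -log₂(0.9000)
I = 0.1520 bits


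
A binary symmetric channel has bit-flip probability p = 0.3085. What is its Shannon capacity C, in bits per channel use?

For BSC with error probability p:
C = 1 - H(p) where H(p) is binary entropy
H(0.3085) = -0.3085 × log₂(0.3085) - 0.6915 × log₂(0.6915)
H(p) = 0.8914
C = 1 - 0.8914 = 0.1086 bits/use


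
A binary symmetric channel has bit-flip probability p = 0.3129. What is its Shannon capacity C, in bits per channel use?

For BSC with error probability p:
C = 1 - H(p) where H(p) is binary entropy
H(0.3129) = -0.3129 × log₂(0.3129) - 0.6871 × log₂(0.6871)
H(p) = 0.8965
C = 1 - 0.8965 = 0.1035 bits/use


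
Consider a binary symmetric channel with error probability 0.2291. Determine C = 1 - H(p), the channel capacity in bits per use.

For BSC with error probability p:
C = 1 - H(p) where H(p) is binary entropy
H(0.2291) = -0.2291 × log₂(0.2291) - 0.7709 × log₂(0.7709)
H(p) = 0.7764
C = 1 - 0.7764 = 0.2236 bits/use


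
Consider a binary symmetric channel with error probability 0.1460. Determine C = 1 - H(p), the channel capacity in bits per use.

For BSC with error probability p:
C = 1 - H(p) where H(p) is binary entropy
H(0.1460) = -0.1460 × log₂(0.1460) - 0.8540 × log₂(0.8540)
H(p) = 0.5997
C = 1 - 0.5997 = 0.4003 bits/use


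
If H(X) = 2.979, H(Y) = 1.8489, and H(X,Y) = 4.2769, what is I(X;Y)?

I(X;Y) = H(X) + H(Y) - H(X,Y)
I(X;Y) = 2.979 + 1.8489 - 4.2769 = 0.551 bits


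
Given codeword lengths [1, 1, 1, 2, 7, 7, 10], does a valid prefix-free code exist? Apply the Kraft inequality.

Kraft inequality: Σ 2^(-l_i) ≤ 1 for prefix-free code
Calculating: 2^(-1) + 2^(-1) + 2^(-1) + 2^(-2) + 2^(-7) + 2^(-7) + 2^(-10)
= 0.5 + 0.5 + 0.5 + 0.25 + 0.0078125 + 0.0078125 + 0.0009765625
= 1.7666
Since 1.7666 > 1, prefix-free code does not exist


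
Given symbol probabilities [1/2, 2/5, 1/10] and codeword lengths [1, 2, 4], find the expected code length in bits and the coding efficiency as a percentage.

Average length L = Σ p_i × l_i = 1.7000 bits
Entropy H = 1.3610 bits
Efficiency η = H/L × 100% = 80.06%


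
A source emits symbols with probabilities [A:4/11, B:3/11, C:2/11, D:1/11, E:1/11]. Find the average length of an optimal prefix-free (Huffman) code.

Huffman tree construction:
Combine smallest probabilities repeatedly
Resulting codes:
  A: 11 (length 2)
  B: 10 (length 2)
  C: 00 (length 2)
  D: 010 (length 3)
  E: 011 (length 3)
Average length = Σ p(s) × length(s) = 2.1818 bits


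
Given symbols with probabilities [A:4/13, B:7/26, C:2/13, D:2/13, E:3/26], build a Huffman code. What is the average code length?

Huffman tree construction:
Combine smallest probabilities repeatedly
Resulting codes:
  A: 11 (length 2)
  B: 01 (length 2)
  C: 101 (length 3)
  D: 00 (length 2)
  E: 100 (length 3)
Average length = Σ p(s) × length(s) = 2.2692 bits


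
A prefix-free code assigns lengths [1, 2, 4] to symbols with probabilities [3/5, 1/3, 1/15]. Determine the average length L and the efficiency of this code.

Average length L = Σ p_i × l_i = 1.5333 bits
Entropy H = 1.2310 bits
Efficiency η = H/L × 100% = 80.28%


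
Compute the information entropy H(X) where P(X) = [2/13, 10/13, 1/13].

H(X) = -Σ p(x) log₂ p(x)
  -2/13 × log₂(2/13) = 0.4155
  -10/13 × log₂(10/13) = 0.2912
  -1/13 × log₂(1/13) = 0.2846
H(X) = 0.9913 bits


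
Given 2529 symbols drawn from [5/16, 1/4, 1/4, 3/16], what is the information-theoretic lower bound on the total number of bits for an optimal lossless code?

Entropy H = 1.9772 bits/symbol
Minimum bits = H × n = 1.9772 × 2529
= 5000.38 bits


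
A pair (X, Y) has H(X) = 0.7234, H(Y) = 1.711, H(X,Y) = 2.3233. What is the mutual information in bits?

I(X;Y) = H(X) + H(Y) - H(X,Y)
I(X;Y) = 0.7234 + 1.711 - 2.3233 = 0.1111 bits


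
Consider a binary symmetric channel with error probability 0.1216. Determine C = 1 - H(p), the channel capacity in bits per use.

For BSC with error probability p:
C = 1 - H(p) where H(p) is binary entropy
H(0.1216) = -0.1216 × log₂(0.1216) - 0.8784 × log₂(0.8784)
H(p) = 0.5339
C = 1 - 0.5339 = 0.4661 bits/use


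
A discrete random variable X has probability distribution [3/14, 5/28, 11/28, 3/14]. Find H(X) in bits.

H(X) = -Σ p(x) log₂ p(x)
  -3/14 × log₂(3/14) = 0.4762
  -5/28 × log₂(5/28) = 0.4438
  -11/28 × log₂(11/28) = 0.5295
  -3/14 × log₂(3/14) = 0.4762
H(X) = 1.9258 bits


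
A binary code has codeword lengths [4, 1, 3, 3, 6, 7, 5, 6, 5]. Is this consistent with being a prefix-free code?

Kraft inequality: Σ 2^(-l_i) ≤ 1 for prefix-free code
Calculating: 2^(-4) + 2^(-1) + 2^(-3) + 2^(-3) + 2^(-6) + 2^(-7) + 2^(-5) + 2^(-6) + 2^(-5)
= 0.0625 + 0.5 + 0.125 + 0.125 + 0.015625 + 0.0078125 + 0.03125 + 0.015625 + 0.03125
= 0.9141
Since 0.9141 ≤ 1, prefix-free code exists


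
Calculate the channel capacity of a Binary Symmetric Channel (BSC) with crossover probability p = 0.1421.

For BSC with error probability p:
C = 1 - H(p) where H(p) is binary entropy
H(0.1421) = -0.1421 × log₂(0.1421) - 0.8579 × log₂(0.8579)
H(p) = 0.5897
C = 1 - 0.5897 = 0.4103 bits/use


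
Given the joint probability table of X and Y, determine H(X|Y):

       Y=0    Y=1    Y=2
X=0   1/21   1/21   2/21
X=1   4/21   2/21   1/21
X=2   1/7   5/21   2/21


H(X|Y) = Σ_y p(y) H(X|Y=y)
  p(Y=0) = 8/21, H(X|Y=0) = 1.4056
  p(Y=1) = 8/21, H(X|Y=1) = 1.2988
  p(Y=2) = 5/21, H(X|Y=2) = 1.5219
H(X|Y) = 0.3810×1.4056 + 0.3810×1.2988 + 0.2381×1.5219 = 1.3926 bits


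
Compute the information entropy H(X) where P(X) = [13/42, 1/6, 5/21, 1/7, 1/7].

H(X) = -Σ p(x) log₂ p(x)
  -13/42 × log₂(13/42) = 0.5237
  -1/6 × log₂(1/6) = 0.4308
  -5/21 × log₂(5/21) = 0.4929
  -1/7 × log₂(1/7) = 0.4011
  -1/7 × log₂(1/7) = 0.4011
H(X) = 2.2496 bits


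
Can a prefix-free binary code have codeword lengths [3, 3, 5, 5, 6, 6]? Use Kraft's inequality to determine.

Kraft inequality: Σ 2^(-l_i) ≤ 1 for prefix-free code
Calculating: 2^(-3) + 2^(-3) + 2^(-5) + 2^(-5) + 2^(-6) + 2^(-6)
= 0.125 + 0.125 + 0.03125 + 0.03125 + 0.015625 + 0.015625
= 0.3438
Since 0.3438 ≤ 1, prefix-free code exists


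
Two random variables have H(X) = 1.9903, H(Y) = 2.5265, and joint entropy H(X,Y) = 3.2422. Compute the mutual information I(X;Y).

I(X;Y) = H(X) + H(Y) - H(X,Y)
I(X;Y) = 1.9903 + 2.5265 - 3.2422 = 1.2746 bits


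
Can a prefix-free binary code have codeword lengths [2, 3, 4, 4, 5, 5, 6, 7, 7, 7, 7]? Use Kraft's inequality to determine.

Kraft inequality: Σ 2^(-l_i) ≤ 1 for prefix-free code
Calculating: 2^(-2) + 2^(-3) + 2^(-4) + 2^(-4) + 2^(-5) + 2^(-5) + 2^(-6) + 2^(-7) + 2^(-7) + 2^(-7) + 2^(-7)
= 0.25 + 0.125 + 0.0625 + 0.0625 + 0.03125 + 0.03125 + 0.015625 + 0.0078125 + 0.0078125 + 0.0078125 + 0.0078125
= 0.6094
Since 0.6094 ≤ 1, prefix-free code exists


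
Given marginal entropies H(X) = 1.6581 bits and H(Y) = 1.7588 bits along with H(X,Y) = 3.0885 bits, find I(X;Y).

I(X;Y) = H(X) + H(Y) - H(X,Y)
I(X;Y) = 1.6581 + 1.7588 - 3.0885 = 0.3284 bits


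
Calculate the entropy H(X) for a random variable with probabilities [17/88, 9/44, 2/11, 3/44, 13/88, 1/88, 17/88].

H(X) = -Σ p(x) log₂ p(x)
  -17/88 × log₂(17/88) = 0.4582
  -9/44 × log₂(9/44) = 0.4683
  -2/11 × log₂(2/11) = 0.4472
  -3/44 × log₂(3/44) = 0.2642
  -13/88 × log₂(13/88) = 0.4076
  -1/88 × log₂(1/88) = 0.0734
  -17/88 × log₂(17/88) = 0.4582
H(X) = 2.5771 bits


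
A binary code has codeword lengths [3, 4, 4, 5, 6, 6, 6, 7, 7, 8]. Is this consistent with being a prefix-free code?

Kraft inequality: Σ 2^(-l_i) ≤ 1 for prefix-free code
Calculating: 2^(-3) + 2^(-4) + 2^(-4) + 2^(-5) + 2^(-6) + 2^(-6) + 2^(-6) + 2^(-7) + 2^(-7) + 2^(-8)
= 0.125 + 0.0625 + 0.0625 + 0.03125 + 0.015625 + 0.015625 + 0.015625 + 0.0078125 + 0.0078125 + 0.00390625
= 0.3477
Since 0.3477 ≤ 1, prefix-free code exists


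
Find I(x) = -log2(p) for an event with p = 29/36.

Information content I(x) = -log₂(p(x))
I = -log₂(29/36) = -log₂(0.8056)
I = 0.3119 bits


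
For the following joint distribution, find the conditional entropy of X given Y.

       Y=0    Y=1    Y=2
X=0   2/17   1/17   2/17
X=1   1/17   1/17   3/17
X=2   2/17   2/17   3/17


H(X|Y) = Σ_y p(y) H(X|Y=y)
  p(Y=0) = 5/17, H(X|Y=0) = 1.5219
  p(Y=1) = 4/17, H(X|Y=1) = 1.5000
  p(Y=2) = 8/17, H(X|Y=2) = 1.5613
H(X|Y) = 0.2941×1.5219 + 0.2353×1.5000 + 0.4706×1.5613 = 1.5353 bits


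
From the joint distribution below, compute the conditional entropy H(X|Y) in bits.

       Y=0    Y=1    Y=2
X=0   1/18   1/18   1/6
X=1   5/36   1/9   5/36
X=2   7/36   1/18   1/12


H(X|Y) = Σ_y p(y) H(X|Y=y)
  p(Y=0) = 7/18, H(X|Y=0) = 1.4316
  p(Y=1) = 2/9, H(X|Y=1) = 1.5000
  p(Y=2) = 7/18, H(X|Y=2) = 1.5306
H(X|Y) = 0.3889×1.4316 + 0.2222×1.5000 + 0.3889×1.5306 = 1.4853 bits


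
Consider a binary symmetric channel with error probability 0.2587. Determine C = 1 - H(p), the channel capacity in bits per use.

For BSC with error probability p:
C = 1 - H(p) where H(p) is binary entropy
H(0.2587) = -0.2587 × log₂(0.2587) - 0.7413 × log₂(0.7413)
H(p) = 0.8248
C = 1 - 0.8248 = 0.1752 bits/use


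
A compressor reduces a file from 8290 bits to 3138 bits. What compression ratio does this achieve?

Compression ratio = Original / Compressed
= 8290 / 3138 = 2.64:1


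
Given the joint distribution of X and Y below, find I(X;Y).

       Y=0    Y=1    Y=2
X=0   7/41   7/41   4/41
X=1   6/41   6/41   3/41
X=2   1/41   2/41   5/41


H(X) = 1.5121, H(Y) = 1.5789, H(X,Y) = 2.9993
I(X;Y) = H(X) + H(Y) - H(X,Y) = 0.0917 bits


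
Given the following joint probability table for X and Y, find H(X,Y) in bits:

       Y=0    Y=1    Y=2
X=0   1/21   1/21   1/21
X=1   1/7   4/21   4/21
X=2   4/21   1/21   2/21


H(X,Y) = -Σ p(x,y) log₂ p(x,y)
  p(0,0)=1/21: -0.0476 × log₂(0.0476) = 0.2092
  p(0,1)=1/21: -0.0476 × log₂(0.0476) = 0.2092
  p(0,2)=1/21: -0.0476 × log₂(0.0476) = 0.2092
  p(1,0)=1/7: -0.1429 × log₂(0.1429) = 0.4011
  p(1,1)=4/21: -0.1905 × log₂(0.1905) = 0.4557
  p(1,2)=4/21: -0.1905 × log₂(0.1905) = 0.4557
  p(2,0)=4/21: -0.1905 × log₂(0.1905) = 0.4557
  p(2,1)=1/21: -0.0476 × log₂(0.0476) = 0.2092
  p(2,2)=2/21: -0.0952 × log₂(0.0952) = 0.3231
H(X,Y) = 2.9278 bits


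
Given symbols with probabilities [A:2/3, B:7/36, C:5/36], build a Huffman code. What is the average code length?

Huffman tree construction:
Combine smallest probabilities repeatedly
Resulting codes:
  A: 1 (length 1)
  B: 01 (length 2)
  C: 00 (length 2)
Average length = Σ p(s) × length(s) = 1.3333 bits


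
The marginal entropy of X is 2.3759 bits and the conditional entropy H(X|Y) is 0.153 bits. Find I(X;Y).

I(X;Y) = H(X) - H(X|Y)
I(X;Y) = 2.3759 - 0.153 = 2.2229 bits


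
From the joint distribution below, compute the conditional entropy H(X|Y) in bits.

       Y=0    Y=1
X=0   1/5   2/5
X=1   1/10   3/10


H(X|Y) = Σ_y p(y) H(X|Y=y)
  p(Y=0) = 3/10, H(X|Y=0) = 0.9183
  p(Y=1) = 7/10, H(X|Y=1) = 0.9852
H(X|Y) = 0.3000×0.9183 + 0.7000×0.9852 = 0.9651 bits


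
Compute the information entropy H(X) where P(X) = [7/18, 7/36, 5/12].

H(X) = -Σ p(x) log₂ p(x)
  -7/18 × log₂(7/18) = 0.5299
  -7/36 × log₂(7/36) = 0.4594
  -5/12 × log₂(5/12) = 0.5263
H(X) = 1.5155 bits


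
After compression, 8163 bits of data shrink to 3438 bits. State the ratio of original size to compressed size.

Compression ratio = Original / Compressed
= 8163 / 3438 = 2.37:1


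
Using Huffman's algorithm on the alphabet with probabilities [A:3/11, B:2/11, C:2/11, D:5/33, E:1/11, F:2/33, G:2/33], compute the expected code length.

Huffman tree construction:
Combine smallest probabilities repeatedly
Resulting codes:
  A: 10 (length 2)
  B: 111 (length 3)
  C: 00 (length 2)
  D: 110 (length 3)
  E: 010 (length 3)
  F: 0110 (length 4)
  G: 0111 (length 4)
Average length = Σ p(s) × length(s) = 2.6667 bits


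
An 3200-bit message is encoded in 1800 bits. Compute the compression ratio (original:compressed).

Compression ratio = Original / Compressed
= 3200 / 1800 = 1.78:1


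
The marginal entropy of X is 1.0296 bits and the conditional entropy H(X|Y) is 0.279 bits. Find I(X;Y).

I(X;Y) = H(X) - H(X|Y)
I(X;Y) = 1.0296 - 0.279 = 0.7506 bits


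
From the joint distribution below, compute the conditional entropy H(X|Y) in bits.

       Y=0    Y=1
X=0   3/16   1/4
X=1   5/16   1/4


H(X|Y) = Σ_y p(y) H(X|Y=y)
  p(Y=0) = 1/2, H(X|Y=0) = 0.9544
  p(Y=1) = 1/2, H(X|Y=1) = 1.0000
H(X|Y) = 0.5000×0.9544 + 0.5000×1.0000 = 0.9772 bits


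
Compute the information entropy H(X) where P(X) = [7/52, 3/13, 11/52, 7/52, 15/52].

H(X) = -Σ p(x) log₂ p(x)
  -7/52 × log₂(7/52) = 0.3895
  -3/13 × log₂(3/13) = 0.4882
  -11/52 × log₂(11/52) = 0.4741
  -7/52 × log₂(7/52) = 0.3895
  -15/52 × log₂(15/52) = 0.5174
H(X) = 2.2585 bits


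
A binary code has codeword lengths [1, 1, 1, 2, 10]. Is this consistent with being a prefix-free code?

Kraft inequality: Σ 2^(-l_i) ≤ 1 for prefix-free code
Calculating: 2^(-1) + 2^(-1) + 2^(-1) + 2^(-2) + 2^(-10)
= 0.5 + 0.5 + 0.5 + 0.25 + 0.0009765625
= 1.7510
Since 1.7510 > 1, prefix-free code does not exist


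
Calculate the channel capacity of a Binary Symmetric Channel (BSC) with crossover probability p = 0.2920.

For BSC with error probability p:
C = 1 - H(p) where H(p) is binary entropy
H(0.2920) = -0.2920 × log₂(0.2920) - 0.7080 × log₂(0.7080)
H(p) = 0.8713
C = 1 - 0.8713 = 0.1287 bits/use


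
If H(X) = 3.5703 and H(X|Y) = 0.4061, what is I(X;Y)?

I(X;Y) = H(X) - H(X|Y)
I(X;Y) = 3.5703 - 0.4061 = 3.1642 bits


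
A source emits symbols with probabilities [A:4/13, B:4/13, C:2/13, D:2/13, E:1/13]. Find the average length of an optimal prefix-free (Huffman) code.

Huffman tree construction:
Combine smallest probabilities repeatedly
Resulting codes:
  A: 10 (length 2)
  B: 11 (length 2)
  C: 011 (length 3)
  D: 00 (length 2)
  E: 010 (length 3)
Average length = Σ p(s) × length(s) = 2.2308 bits


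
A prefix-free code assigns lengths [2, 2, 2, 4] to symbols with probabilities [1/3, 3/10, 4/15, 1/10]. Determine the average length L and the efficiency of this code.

Average length L = Σ p_i × l_i = 2.2000 bits
Entropy H = 1.8901 bits
Efficiency η = H/L × 100% = 85.91%


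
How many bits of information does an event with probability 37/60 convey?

Information content I(x) = -log₂(p(x))
I = -log₂(37/60) = -log₂(0.6167)
I = 0.6974 bits


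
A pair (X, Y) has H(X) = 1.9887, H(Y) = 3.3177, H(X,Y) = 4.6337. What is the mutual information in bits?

I(X;Y) = H(X) + H(Y) - H(X,Y)
I(X;Y) = 1.9887 + 3.3177 - 4.6337 = 0.6727 bits


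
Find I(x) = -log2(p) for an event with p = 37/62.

Information content I(x) = -log₂(p(x))
I = -log₂(37/62) = -log₂(0.5968)
I = 0.7447 bits


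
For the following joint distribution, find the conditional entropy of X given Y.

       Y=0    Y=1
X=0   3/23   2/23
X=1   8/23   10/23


H(X|Y) = Σ_y p(y) H(X|Y=y)
  p(Y=0) = 11/23, H(X|Y=0) = 0.8454
  p(Y=1) = 12/23, H(X|Y=1) = 0.6500
H(X|Y) = 0.4783×0.8454 + 0.5217×0.6500 = 0.7434 bits


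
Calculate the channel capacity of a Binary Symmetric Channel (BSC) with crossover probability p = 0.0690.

For BSC with error probability p:
C = 1 - H(p) where H(p) is binary entropy
H(0.0690) = -0.0690 × log₂(0.0690) - 0.9310 × log₂(0.9310)
H(p) = 0.3622
C = 1 - 0.3622 = 0.6378 bits/use


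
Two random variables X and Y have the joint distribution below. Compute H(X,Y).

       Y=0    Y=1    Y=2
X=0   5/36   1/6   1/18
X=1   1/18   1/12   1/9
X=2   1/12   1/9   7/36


H(X,Y) = -Σ p(x,y) log₂ p(x,y)
  p(0,0)=5/36: -0.1389 × log₂(0.1389) = 0.3956
  p(0,1)=1/6: -0.1667 × log₂(0.1667) = 0.4308
  p(0,2)=1/18: -0.0556 × log₂(0.0556) = 0.2317
  p(1,0)=1/18: -0.0556 × log₂(0.0556) = 0.2317
  p(1,1)=1/12: -0.0833 × log₂(0.0833) = 0.2987
  p(1,2)=1/9: -0.1111 × log₂(0.1111) = 0.3522
  p(2,0)=1/12: -0.0833 × log₂(0.0833) = 0.2987
  p(2,1)=1/9: -0.1111 × log₂(0.1111) = 0.3522
  p(2,2)=7/36: -0.1944 × log₂(0.1944) = 0.4594
H(X,Y) = 3.0510 bits


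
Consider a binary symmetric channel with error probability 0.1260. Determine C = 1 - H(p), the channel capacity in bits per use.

For BSC with error probability p:
C = 1 - H(p) where H(p) is binary entropy
H(0.1260) = -0.1260 × log₂(0.1260) - 0.8740 × log₂(0.8740)
H(p) = 0.5464
C = 1 - 0.5464 = 0.4536 bits/use


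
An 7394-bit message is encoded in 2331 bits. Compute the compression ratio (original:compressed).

Compression ratio = Original / Compressed
= 7394 / 2331 = 3.17:1


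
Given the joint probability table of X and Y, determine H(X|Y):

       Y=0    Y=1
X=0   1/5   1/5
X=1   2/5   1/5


H(X|Y) = Σ_y p(y) H(X|Y=y)
  p(Y=0) = 3/5, H(X|Y=0) = 0.9183
  p(Y=1) = 2/5, H(X|Y=1) = 1.0000
H(X|Y) = 0.6000×0.9183 + 0.4000×1.0000 = 0.9510 bits


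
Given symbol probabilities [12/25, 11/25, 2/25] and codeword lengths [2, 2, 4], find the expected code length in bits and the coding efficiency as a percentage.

Average length L = Σ p_i × l_i = 2.1600 bits
Entropy H = 1.3209 bits
Efficiency η = H/L × 100% = 61.15%


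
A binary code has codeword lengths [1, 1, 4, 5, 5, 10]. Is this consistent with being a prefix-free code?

Kraft inequality: Σ 2^(-l_i) ≤ 1 for prefix-free code
Calculating: 2^(-1) + 2^(-1) + 2^(-4) + 2^(-5) + 2^(-5) + 2^(-10)
= 0.5 + 0.5 + 0.0625 + 0.03125 + 0.03125 + 0.0009765625
= 1.1260
Since 1.1260 > 1, prefix-free code does not exist


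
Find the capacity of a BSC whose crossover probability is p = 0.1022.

For BSC with error probability p:
C = 1 - H(p) where H(p) is binary entropy
H(0.1022) = -0.1022 × log₂(0.1022) - 0.8978 × log₂(0.8978)
H(p) = 0.4759
C = 1 - 0.4759 = 0.5241 bits/use


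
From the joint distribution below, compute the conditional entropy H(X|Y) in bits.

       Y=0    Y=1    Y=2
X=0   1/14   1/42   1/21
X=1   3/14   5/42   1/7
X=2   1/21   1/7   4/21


H(X|Y) = Σ_y p(y) H(X|Y=y)
  p(Y=0) = 1/3, H(X|Y=0) = 1.2871
  p(Y=1) = 2/7, H(X|Y=1) = 1.3250
  p(Y=2) = 8/21, H(X|Y=2) = 1.4056
H(X|Y) = 0.3333×1.2871 + 0.2857×1.3250 + 0.3810×1.4056 = 1.3431 bits


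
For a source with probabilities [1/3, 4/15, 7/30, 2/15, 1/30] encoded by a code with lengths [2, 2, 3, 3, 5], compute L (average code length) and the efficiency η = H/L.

Average length L = Σ p_i × l_i = 2.4667 bits
Entropy H = 2.0779 bits
Efficiency η = H/L × 100% = 84.24%


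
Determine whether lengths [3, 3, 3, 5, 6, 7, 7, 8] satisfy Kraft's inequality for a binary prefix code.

Kraft inequality: Σ 2^(-l_i) ≤ 1 for prefix-free code
Calculating: 2^(-3) + 2^(-3) + 2^(-3) + 2^(-5) + 2^(-6) + 2^(-7) + 2^(-7) + 2^(-8)
= 0.125 + 0.125 + 0.125 + 0.03125 + 0.015625 + 0.0078125 + 0.0078125 + 0.00390625
= 0.4414
Since 0.4414 ≤ 1, prefix-free code exists


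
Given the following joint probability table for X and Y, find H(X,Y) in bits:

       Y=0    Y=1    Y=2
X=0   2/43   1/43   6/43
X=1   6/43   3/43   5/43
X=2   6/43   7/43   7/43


H(X,Y) = -Σ p(x,y) log₂ p(x,y)
  p(0,0)=2/43: -0.0465 × log₂(0.0465) = 0.2059
  p(0,1)=1/43: -0.0233 × log₂(0.0233) = 0.1262
  p(0,2)=6/43: -0.1395 × log₂(0.1395) = 0.3965
  p(1,0)=6/43: -0.1395 × log₂(0.1395) = 0.3965
  p(1,1)=3/43: -0.0698 × log₂(0.0698) = 0.2680
  p(1,2)=5/43: -0.1163 × log₂(0.1163) = 0.3610
  p(2,0)=6/43: -0.1395 × log₂(0.1395) = 0.3965
  p(2,1)=7/43: -0.1628 × log₂(0.1628) = 0.4263
  p(2,2)=7/43: -0.1628 × log₂(0.1628) = 0.4263
H(X,Y) = 3.0031 bits


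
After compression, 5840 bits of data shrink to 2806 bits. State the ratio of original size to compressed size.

Compression ratio = Original / Compressed
= 5840 / 2806 = 2.08:1


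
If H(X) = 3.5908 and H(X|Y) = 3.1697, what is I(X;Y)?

I(X;Y) = H(X) - H(X|Y)
I(X;Y) = 3.5908 - 3.1697 = 0.4211 bits


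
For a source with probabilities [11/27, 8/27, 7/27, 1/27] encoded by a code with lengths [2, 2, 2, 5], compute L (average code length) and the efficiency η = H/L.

Average length L = Σ p_i × l_i = 2.1111 bits
Entropy H = 1.7288 bits
Efficiency η = H/L × 100% = 81.89%


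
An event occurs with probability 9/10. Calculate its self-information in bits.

Information content I(x) = -log₂(p(x))
I = -log₂(9/10) = -log₂(0.9000)
I = 0.1520 bits


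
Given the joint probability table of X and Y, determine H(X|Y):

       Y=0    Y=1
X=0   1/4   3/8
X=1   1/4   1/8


H(X|Y) = Σ_y p(y) H(X|Y=y)
  p(Y=0) = 1/2, H(X|Y=0) = 1.0000
  p(Y=1) = 1/2, H(X|Y=1) = 0.8113
H(X|Y) = 0.5000×1.0000 + 0.5000×0.8113 = 0.9056 bits


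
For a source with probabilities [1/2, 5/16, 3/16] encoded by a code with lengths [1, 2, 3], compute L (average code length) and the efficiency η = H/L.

Average length L = Σ p_i × l_i = 1.6875 bits
Entropy H = 1.4772 bits
Efficiency η = H/L × 100% = 87.54%


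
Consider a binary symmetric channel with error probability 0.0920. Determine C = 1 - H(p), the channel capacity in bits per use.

For BSC with error probability p:
C = 1 - H(p) where H(p) is binary entropy
H(0.0920) = -0.0920 × log₂(0.0920) - 0.9080 × log₂(0.9080)
H(p) = 0.4431
C = 1 - 0.4431 = 0.5569 bits/use


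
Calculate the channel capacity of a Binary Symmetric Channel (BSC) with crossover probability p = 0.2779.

For BSC with error probability p:
C = 1 - H(p) where H(p) is binary entropy
H(0.2779) = -0.2779 × log₂(0.2779) - 0.7221 × log₂(0.7221)
H(p) = 0.8526
C = 1 - 0.8526 = 0.1474 bits/use


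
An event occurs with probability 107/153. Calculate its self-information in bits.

Information content I(x) = -log₂(p(x))
I = -log₂(107/153) = -log₂(0.6993)
I = 0.5159 bits


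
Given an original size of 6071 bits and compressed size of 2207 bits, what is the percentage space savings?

Space savings = (1 - Compressed/Original) × 100%
= (1 - 2207/6071) × 100%
= 63.65%


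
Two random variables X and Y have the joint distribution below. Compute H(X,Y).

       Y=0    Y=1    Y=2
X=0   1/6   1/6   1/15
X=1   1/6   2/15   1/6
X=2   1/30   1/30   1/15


H(X,Y) = -Σ p(x,y) log₂ p(x,y)
  p(0,0)=1/6: -0.1667 × log₂(0.1667) = 0.4308
  p(0,1)=1/6: -0.1667 × log₂(0.1667) = 0.4308
  p(0,2)=1/15: -0.0667 × log₂(0.0667) = 0.2605
  p(1,0)=1/6: -0.1667 × log₂(0.1667) = 0.4308
  p(1,1)=2/15: -0.1333 × log₂(0.1333) = 0.3876
  p(1,2)=1/6: -0.1667 × log₂(0.1667) = 0.4308
  p(2,0)=1/30: -0.0333 × log₂(0.0333) = 0.1636
  p(2,1)=1/30: -0.0333 × log₂(0.0333) = 0.1636
  p(2,2)=1/15: -0.0667 × log₂(0.0667) = 0.2605
H(X,Y) = 2.9589 bits


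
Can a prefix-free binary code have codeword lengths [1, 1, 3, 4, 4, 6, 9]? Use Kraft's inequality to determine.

Kraft inequality: Σ 2^(-l_i) ≤ 1 for prefix-free code
Calculating: 2^(-1) + 2^(-1) + 2^(-3) + 2^(-4) + 2^(-4) + 2^(-6) + 2^(-9)
= 0.5 + 0.5 + 0.125 + 0.0625 + 0.0625 + 0.015625 + 0.001953125
= 1.2676
Since 1.2676 > 1, prefix-free code does not exist


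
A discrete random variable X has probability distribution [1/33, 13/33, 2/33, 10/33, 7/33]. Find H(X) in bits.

H(X) = -Σ p(x) log₂ p(x)
  -1/33 × log₂(1/33) = 0.1529
  -13/33 × log₂(13/33) = 0.5294
  -2/33 × log₂(2/33) = 0.2451
  -10/33 × log₂(10/33) = 0.5220
  -7/33 × log₂(7/33) = 0.4745
H(X) = 1.9239 bits


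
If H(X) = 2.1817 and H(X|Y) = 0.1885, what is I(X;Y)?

I(X;Y) = H(X) - H(X|Y)
I(X;Y) = 2.1817 - 0.1885 = 1.9932 bits


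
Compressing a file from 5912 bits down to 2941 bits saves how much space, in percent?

Space savings = (1 - Compressed/Original) × 100%
= (1 - 2941/5912) × 100%
= 50.25%


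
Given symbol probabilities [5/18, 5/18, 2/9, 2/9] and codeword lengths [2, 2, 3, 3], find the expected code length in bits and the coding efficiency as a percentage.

Average length L = Σ p_i × l_i = 2.4444 bits
Entropy H = 1.9911 bits
Efficiency η = H/L × 100% = 81.45%


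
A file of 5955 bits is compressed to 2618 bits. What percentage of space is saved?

Space savings = (1 - Compressed/Original) × 100%
= (1 - 2618/5955) × 100%
= 56.04%


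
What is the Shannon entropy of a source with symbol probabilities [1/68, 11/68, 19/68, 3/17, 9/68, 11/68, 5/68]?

H(X) = -Σ p(x) log₂ p(x)
  -1/68 × log₂(1/68) = 0.0895
  -11/68 × log₂(11/68) = 0.4251
  -19/68 × log₂(19/68) = 0.5140
  -3/17 × log₂(3/17) = 0.4416
  -9/68 × log₂(9/68) = 0.3861
  -11/68 × log₂(11/68) = 0.4251
  -5/68 × log₂(5/68) = 0.2769
H(X) = 2.5584 bits


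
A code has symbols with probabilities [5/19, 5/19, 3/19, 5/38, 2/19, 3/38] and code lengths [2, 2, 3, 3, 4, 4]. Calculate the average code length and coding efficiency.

Average length L = Σ p_i × l_i = 2.6579 bits
Entropy H = 2.4502 bits
Efficiency η = H/L × 100% = 92.19%


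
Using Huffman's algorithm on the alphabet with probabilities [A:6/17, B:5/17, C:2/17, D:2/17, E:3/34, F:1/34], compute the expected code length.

Huffman tree construction:
Combine smallest probabilities repeatedly
Resulting codes:
  A: 11 (length 2)
  B: 10 (length 2)
  C: 010 (length 3)
  D: 011 (length 3)
  E: 001 (length 3)
  F: 000 (length 3)
Average length = Σ p(s) × length(s) = 2.3529 bits


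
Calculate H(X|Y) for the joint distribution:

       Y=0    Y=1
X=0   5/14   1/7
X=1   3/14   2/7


H(X|Y) = Σ_y p(y) H(X|Y=y)
  p(Y=0) = 4/7, H(X|Y=0) = 0.9544
  p(Y=1) = 3/7, H(X|Y=1) = 0.9183
H(X|Y) = 0.5714×0.9544 + 0.4286×0.9183 = 0.9389 bits


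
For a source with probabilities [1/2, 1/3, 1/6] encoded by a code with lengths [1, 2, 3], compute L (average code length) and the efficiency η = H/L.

Average length L = Σ p_i × l_i = 1.6667 bits
Entropy H = 1.4591 bits
Efficiency η = H/L × 100% = 87.55%


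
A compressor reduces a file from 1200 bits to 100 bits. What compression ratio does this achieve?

Compression ratio = Original / Compressed
= 1200 / 100 = 12.00:1


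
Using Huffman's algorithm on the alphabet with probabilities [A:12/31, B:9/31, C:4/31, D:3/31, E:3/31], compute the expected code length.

Huffman tree construction:
Combine smallest probabilities repeatedly
Resulting codes:
  A: 0 (length 1)
  B: 10 (length 2)
  C: 110 (length 3)
  D: 1110 (length 4)
  E: 1111 (length 4)
Average length = Σ p(s) × length(s) = 2.1290 bits


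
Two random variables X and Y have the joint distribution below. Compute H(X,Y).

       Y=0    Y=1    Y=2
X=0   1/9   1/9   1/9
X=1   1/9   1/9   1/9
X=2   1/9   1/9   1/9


H(X,Y) = -Σ p(x,y) log₂ p(x,y)
  p(0,0)=1/9: -0.1111 × log₂(0.1111) = 0.3522
  p(0,1)=1/9: -0.1111 × log₂(0.1111) = 0.3522
  p(0,2)=1/9: -0.1111 × log₂(0.1111) = 0.3522
  p(1,0)=1/9: -0.1111 × log₂(0.1111) = 0.3522
  p(1,1)=1/9: -0.1111 × log₂(0.1111) = 0.3522
  p(1,2)=1/9: -0.1111 × log₂(0.1111) = 0.3522
  p(2,0)=1/9: -0.1111 × log₂(0.1111) = 0.3522
  p(2,1)=1/9: -0.1111 × log₂(0.1111) = 0.3522
  p(2,2)=1/9: -0.1111 × log₂(0.1111) = 0.3522
H(X,Y) = 3.1699 bits


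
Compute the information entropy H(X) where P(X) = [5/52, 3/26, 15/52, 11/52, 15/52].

H(X) = -Σ p(x) log₂ p(x)
  -5/52 × log₂(5/52) = 0.3249
  -3/26 × log₂(3/26) = 0.3595
  -15/52 × log₂(15/52) = 0.5174
  -11/52 × log₂(11/52) = 0.4741
  -15/52 × log₂(15/52) = 0.5174
H(X) = 2.1931 bits


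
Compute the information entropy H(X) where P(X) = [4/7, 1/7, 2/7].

H(X) = -Σ p(x) log₂ p(x)
  -4/7 × log₂(4/7) = 0.4613
  -1/7 × log₂(1/7) = 0.4011
  -2/7 × log₂(2/7) = 0.5164
H(X) = 1.3788 bits


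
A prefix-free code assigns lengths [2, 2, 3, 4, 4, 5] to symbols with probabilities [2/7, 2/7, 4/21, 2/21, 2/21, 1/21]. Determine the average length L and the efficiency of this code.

Average length L = Σ p_i × l_i = 2.7143 bits
Entropy H = 2.3438 bits
Efficiency η = H/L × 100% = 86.35%


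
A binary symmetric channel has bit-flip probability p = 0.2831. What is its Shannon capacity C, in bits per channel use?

For BSC with error probability p:
C = 1 - H(p) where H(p) is binary entropy
H(0.2831) = -0.2831 × log₂(0.2831) - 0.7169 × log₂(0.7169)
H(p) = 0.8596
C = 1 - 0.8596 = 0.1404 bits/use


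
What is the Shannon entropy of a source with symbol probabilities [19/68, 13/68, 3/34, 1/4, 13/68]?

H(X) = -Σ p(x) log₂ p(x)
  -19/68 × log₂(19/68) = 0.5140
  -13/68 × log₂(13/68) = 0.4563
  -3/34 × log₂(3/34) = 0.3090
  -1/4 × log₂(1/4) = 0.5000
  -13/68 × log₂(13/68) = 0.4563
H(X) = 2.2357 bits


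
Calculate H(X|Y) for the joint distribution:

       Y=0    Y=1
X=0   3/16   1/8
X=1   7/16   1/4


H(X|Y) = Σ_y p(y) H(X|Y=y)
  p(Y=0) = 5/8, H(X|Y=0) = 0.8813
  p(Y=1) = 3/8, H(X|Y=1) = 0.9183
H(X|Y) = 0.6250×0.8813 + 0.3750×0.9183 = 0.8952 bits
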